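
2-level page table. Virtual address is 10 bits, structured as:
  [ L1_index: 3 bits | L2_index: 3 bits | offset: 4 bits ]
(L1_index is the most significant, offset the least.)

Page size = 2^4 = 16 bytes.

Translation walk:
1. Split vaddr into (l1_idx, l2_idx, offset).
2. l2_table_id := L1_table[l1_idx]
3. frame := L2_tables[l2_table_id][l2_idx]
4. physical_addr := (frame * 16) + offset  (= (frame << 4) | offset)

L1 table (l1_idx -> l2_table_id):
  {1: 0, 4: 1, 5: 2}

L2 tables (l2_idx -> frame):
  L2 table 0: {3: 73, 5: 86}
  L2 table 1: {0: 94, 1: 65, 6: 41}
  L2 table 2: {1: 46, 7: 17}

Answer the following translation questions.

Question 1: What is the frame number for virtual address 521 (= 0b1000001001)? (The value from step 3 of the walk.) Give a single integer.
vaddr = 521: l1_idx=4, l2_idx=0
L1[4] = 1; L2[1][0] = 94

Answer: 94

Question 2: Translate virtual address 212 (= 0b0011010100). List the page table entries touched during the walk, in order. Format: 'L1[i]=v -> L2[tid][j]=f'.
vaddr = 212 = 0b0011010100
Split: l1_idx=1, l2_idx=5, offset=4

Answer: L1[1]=0 -> L2[0][5]=86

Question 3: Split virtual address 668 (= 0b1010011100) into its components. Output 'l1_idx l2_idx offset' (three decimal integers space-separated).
Answer: 5 1 12

Derivation:
vaddr = 668 = 0b1010011100
  top 3 bits -> l1_idx = 5
  next 3 bits -> l2_idx = 1
  bottom 4 bits -> offset = 12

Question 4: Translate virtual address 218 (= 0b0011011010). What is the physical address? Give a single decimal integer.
Answer: 1386

Derivation:
vaddr = 218 = 0b0011011010
Split: l1_idx=1, l2_idx=5, offset=10
L1[1] = 0
L2[0][5] = 86
paddr = 86 * 16 + 10 = 1386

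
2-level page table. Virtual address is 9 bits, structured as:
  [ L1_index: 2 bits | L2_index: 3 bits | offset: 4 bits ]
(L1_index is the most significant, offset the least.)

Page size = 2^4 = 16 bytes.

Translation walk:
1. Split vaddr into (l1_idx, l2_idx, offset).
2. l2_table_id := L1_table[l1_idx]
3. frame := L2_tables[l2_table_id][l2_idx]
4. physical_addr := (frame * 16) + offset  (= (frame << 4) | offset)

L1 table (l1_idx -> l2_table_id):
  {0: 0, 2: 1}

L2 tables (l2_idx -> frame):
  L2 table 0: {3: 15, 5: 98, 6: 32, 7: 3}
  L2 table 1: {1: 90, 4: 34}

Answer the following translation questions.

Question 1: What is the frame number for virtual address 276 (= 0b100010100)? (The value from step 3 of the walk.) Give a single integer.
vaddr = 276: l1_idx=2, l2_idx=1
L1[2] = 1; L2[1][1] = 90

Answer: 90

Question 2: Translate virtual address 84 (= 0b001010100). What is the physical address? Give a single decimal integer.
vaddr = 84 = 0b001010100
Split: l1_idx=0, l2_idx=5, offset=4
L1[0] = 0
L2[0][5] = 98
paddr = 98 * 16 + 4 = 1572

Answer: 1572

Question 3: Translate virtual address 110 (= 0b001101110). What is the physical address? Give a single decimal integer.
vaddr = 110 = 0b001101110
Split: l1_idx=0, l2_idx=6, offset=14
L1[0] = 0
L2[0][6] = 32
paddr = 32 * 16 + 14 = 526

Answer: 526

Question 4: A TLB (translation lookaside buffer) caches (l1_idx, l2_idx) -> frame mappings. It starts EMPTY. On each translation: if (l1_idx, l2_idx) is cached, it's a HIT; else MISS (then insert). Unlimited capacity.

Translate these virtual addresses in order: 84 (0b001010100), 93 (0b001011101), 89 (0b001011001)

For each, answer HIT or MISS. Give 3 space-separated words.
vaddr=84: (0,5) not in TLB -> MISS, insert
vaddr=93: (0,5) in TLB -> HIT
vaddr=89: (0,5) in TLB -> HIT

Answer: MISS HIT HIT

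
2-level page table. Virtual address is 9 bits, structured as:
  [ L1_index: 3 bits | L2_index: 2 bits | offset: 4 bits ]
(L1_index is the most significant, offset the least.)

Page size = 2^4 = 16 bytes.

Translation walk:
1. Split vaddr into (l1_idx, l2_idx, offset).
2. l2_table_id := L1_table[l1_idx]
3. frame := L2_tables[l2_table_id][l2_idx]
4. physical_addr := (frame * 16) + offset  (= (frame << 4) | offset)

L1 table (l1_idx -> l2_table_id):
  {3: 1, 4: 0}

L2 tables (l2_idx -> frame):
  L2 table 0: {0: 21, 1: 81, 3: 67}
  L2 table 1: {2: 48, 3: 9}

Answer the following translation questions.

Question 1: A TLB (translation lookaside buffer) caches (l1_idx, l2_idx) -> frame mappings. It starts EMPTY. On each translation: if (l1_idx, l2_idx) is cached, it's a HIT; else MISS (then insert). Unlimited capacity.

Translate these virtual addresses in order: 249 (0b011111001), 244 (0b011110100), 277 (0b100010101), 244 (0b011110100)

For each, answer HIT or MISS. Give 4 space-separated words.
vaddr=249: (3,3) not in TLB -> MISS, insert
vaddr=244: (3,3) in TLB -> HIT
vaddr=277: (4,1) not in TLB -> MISS, insert
vaddr=244: (3,3) in TLB -> HIT

Answer: MISS HIT MISS HIT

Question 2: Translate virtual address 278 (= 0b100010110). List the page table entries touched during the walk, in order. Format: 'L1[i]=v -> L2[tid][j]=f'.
vaddr = 278 = 0b100010110
Split: l1_idx=4, l2_idx=1, offset=6

Answer: L1[4]=0 -> L2[0][1]=81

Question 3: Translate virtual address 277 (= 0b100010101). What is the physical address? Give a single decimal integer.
Answer: 1301

Derivation:
vaddr = 277 = 0b100010101
Split: l1_idx=4, l2_idx=1, offset=5
L1[4] = 0
L2[0][1] = 81
paddr = 81 * 16 + 5 = 1301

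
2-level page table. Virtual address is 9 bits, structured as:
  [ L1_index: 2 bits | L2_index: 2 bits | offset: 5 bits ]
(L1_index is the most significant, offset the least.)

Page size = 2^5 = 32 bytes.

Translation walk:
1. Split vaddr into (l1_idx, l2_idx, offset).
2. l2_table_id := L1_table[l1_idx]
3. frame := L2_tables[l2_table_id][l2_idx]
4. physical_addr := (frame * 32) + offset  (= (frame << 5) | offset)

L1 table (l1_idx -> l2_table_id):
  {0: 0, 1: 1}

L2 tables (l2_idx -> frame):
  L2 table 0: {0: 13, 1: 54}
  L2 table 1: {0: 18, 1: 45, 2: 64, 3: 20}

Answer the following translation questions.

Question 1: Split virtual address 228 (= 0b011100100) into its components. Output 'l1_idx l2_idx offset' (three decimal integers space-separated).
Answer: 1 3 4

Derivation:
vaddr = 228 = 0b011100100
  top 2 bits -> l1_idx = 1
  next 2 bits -> l2_idx = 3
  bottom 5 bits -> offset = 4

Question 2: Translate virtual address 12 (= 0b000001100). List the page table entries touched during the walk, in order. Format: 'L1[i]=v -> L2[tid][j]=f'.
vaddr = 12 = 0b000001100
Split: l1_idx=0, l2_idx=0, offset=12

Answer: L1[0]=0 -> L2[0][0]=13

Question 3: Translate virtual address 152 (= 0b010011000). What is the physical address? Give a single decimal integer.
Answer: 600

Derivation:
vaddr = 152 = 0b010011000
Split: l1_idx=1, l2_idx=0, offset=24
L1[1] = 1
L2[1][0] = 18
paddr = 18 * 32 + 24 = 600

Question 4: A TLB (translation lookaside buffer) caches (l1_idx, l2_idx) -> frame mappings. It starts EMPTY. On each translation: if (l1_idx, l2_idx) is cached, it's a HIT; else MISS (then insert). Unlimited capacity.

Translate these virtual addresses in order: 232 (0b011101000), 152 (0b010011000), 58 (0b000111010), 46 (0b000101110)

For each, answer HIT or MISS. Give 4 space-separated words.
Answer: MISS MISS MISS HIT

Derivation:
vaddr=232: (1,3) not in TLB -> MISS, insert
vaddr=152: (1,0) not in TLB -> MISS, insert
vaddr=58: (0,1) not in TLB -> MISS, insert
vaddr=46: (0,1) in TLB -> HIT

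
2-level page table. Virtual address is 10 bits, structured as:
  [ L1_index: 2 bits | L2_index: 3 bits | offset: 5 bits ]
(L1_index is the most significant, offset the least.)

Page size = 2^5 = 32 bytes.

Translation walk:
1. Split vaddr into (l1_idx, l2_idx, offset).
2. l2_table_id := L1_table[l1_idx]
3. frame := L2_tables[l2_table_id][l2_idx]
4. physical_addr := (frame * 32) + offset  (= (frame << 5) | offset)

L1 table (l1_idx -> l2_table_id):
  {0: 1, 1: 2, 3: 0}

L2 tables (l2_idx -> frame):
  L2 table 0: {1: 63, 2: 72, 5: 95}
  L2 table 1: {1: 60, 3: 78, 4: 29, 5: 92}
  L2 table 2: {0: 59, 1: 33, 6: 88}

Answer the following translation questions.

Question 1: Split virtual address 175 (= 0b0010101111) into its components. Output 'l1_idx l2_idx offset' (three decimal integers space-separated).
vaddr = 175 = 0b0010101111
  top 2 bits -> l1_idx = 0
  next 3 bits -> l2_idx = 5
  bottom 5 bits -> offset = 15

Answer: 0 5 15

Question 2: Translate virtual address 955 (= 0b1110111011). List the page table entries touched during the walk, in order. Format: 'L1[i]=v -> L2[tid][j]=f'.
vaddr = 955 = 0b1110111011
Split: l1_idx=3, l2_idx=5, offset=27

Answer: L1[3]=0 -> L2[0][5]=95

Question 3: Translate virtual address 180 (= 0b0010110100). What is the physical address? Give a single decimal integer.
Answer: 2964

Derivation:
vaddr = 180 = 0b0010110100
Split: l1_idx=0, l2_idx=5, offset=20
L1[0] = 1
L2[1][5] = 92
paddr = 92 * 32 + 20 = 2964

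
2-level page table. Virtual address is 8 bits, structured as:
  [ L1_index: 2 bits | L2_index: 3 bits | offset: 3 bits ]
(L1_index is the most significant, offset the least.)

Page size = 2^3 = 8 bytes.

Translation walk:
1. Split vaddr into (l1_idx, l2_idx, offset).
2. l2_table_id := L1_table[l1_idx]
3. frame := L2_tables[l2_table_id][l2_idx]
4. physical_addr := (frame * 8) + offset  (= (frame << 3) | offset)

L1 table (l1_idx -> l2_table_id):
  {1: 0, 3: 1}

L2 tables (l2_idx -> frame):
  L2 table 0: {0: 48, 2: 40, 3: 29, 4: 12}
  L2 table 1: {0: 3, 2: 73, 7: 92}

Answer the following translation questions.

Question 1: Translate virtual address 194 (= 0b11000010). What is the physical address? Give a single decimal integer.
vaddr = 194 = 0b11000010
Split: l1_idx=3, l2_idx=0, offset=2
L1[3] = 1
L2[1][0] = 3
paddr = 3 * 8 + 2 = 26

Answer: 26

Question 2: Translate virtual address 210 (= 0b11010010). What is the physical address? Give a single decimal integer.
vaddr = 210 = 0b11010010
Split: l1_idx=3, l2_idx=2, offset=2
L1[3] = 1
L2[1][2] = 73
paddr = 73 * 8 + 2 = 586

Answer: 586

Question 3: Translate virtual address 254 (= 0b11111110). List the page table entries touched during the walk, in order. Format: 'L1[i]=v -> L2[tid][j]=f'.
vaddr = 254 = 0b11111110
Split: l1_idx=3, l2_idx=7, offset=6

Answer: L1[3]=1 -> L2[1][7]=92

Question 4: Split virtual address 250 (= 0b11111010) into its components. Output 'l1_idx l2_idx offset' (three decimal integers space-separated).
Answer: 3 7 2

Derivation:
vaddr = 250 = 0b11111010
  top 2 bits -> l1_idx = 3
  next 3 bits -> l2_idx = 7
  bottom 3 bits -> offset = 2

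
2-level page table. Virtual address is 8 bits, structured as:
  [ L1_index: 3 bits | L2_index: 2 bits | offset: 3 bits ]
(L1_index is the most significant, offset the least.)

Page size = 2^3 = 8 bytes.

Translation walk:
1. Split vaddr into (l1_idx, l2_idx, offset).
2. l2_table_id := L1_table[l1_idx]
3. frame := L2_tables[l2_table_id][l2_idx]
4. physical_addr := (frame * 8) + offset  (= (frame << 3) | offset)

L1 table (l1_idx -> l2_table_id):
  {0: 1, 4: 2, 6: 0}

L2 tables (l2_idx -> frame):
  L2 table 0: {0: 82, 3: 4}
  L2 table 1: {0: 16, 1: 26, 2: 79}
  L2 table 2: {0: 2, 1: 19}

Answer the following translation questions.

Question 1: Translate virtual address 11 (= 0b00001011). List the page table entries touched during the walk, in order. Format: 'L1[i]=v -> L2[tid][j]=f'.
vaddr = 11 = 0b00001011
Split: l1_idx=0, l2_idx=1, offset=3

Answer: L1[0]=1 -> L2[1][1]=26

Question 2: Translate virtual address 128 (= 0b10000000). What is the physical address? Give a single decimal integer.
Answer: 16

Derivation:
vaddr = 128 = 0b10000000
Split: l1_idx=4, l2_idx=0, offset=0
L1[4] = 2
L2[2][0] = 2
paddr = 2 * 8 + 0 = 16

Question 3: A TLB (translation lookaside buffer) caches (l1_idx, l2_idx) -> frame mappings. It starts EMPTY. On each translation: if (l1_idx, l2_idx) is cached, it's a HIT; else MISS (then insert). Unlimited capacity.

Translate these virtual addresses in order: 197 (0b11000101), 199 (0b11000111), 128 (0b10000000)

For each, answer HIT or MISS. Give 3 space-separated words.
Answer: MISS HIT MISS

Derivation:
vaddr=197: (6,0) not in TLB -> MISS, insert
vaddr=199: (6,0) in TLB -> HIT
vaddr=128: (4,0) not in TLB -> MISS, insert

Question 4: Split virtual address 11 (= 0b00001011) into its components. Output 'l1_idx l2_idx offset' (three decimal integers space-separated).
Answer: 0 1 3

Derivation:
vaddr = 11 = 0b00001011
  top 3 bits -> l1_idx = 0
  next 2 bits -> l2_idx = 1
  bottom 3 bits -> offset = 3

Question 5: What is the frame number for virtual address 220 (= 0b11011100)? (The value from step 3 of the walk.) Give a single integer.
vaddr = 220: l1_idx=6, l2_idx=3
L1[6] = 0; L2[0][3] = 4

Answer: 4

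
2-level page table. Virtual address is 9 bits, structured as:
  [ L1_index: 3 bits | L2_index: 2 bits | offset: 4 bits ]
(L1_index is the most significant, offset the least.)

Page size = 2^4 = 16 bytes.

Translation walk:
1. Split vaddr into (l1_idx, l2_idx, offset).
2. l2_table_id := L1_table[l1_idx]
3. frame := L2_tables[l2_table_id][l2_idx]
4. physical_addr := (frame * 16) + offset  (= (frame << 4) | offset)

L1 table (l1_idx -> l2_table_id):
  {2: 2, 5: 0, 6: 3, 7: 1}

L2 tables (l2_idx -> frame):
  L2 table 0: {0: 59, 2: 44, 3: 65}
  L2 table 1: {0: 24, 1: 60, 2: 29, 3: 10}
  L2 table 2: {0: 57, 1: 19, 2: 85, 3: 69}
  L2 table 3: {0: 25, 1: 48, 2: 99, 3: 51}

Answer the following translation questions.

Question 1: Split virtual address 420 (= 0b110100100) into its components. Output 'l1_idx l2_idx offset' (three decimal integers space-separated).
Answer: 6 2 4

Derivation:
vaddr = 420 = 0b110100100
  top 3 bits -> l1_idx = 6
  next 2 bits -> l2_idx = 2
  bottom 4 bits -> offset = 4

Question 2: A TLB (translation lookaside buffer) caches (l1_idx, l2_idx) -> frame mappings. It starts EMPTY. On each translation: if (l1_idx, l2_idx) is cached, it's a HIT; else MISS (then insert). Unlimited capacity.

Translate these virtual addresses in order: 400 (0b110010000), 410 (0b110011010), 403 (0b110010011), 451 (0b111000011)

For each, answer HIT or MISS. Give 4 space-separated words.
vaddr=400: (6,1) not in TLB -> MISS, insert
vaddr=410: (6,1) in TLB -> HIT
vaddr=403: (6,1) in TLB -> HIT
vaddr=451: (7,0) not in TLB -> MISS, insert

Answer: MISS HIT HIT MISS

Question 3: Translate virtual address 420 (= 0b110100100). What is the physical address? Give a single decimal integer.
vaddr = 420 = 0b110100100
Split: l1_idx=6, l2_idx=2, offset=4
L1[6] = 3
L2[3][2] = 99
paddr = 99 * 16 + 4 = 1588

Answer: 1588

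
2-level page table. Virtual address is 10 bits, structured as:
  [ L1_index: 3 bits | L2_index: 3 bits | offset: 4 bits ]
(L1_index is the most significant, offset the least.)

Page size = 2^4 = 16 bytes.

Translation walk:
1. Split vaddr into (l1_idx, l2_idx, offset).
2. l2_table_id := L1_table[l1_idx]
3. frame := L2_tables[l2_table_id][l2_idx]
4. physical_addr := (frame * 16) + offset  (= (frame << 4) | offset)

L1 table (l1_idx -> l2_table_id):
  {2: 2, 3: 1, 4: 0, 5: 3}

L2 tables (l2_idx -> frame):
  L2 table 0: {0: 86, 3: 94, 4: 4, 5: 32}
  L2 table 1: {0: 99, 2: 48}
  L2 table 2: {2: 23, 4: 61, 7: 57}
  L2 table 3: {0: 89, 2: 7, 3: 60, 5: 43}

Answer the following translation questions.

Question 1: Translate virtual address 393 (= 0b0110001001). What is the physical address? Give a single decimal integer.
vaddr = 393 = 0b0110001001
Split: l1_idx=3, l2_idx=0, offset=9
L1[3] = 1
L2[1][0] = 99
paddr = 99 * 16 + 9 = 1593

Answer: 1593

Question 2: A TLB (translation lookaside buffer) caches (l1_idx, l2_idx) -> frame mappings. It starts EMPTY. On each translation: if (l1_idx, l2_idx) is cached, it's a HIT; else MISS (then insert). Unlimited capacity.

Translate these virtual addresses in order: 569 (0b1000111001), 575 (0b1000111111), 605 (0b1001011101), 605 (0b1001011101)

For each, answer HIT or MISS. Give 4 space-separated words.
Answer: MISS HIT MISS HIT

Derivation:
vaddr=569: (4,3) not in TLB -> MISS, insert
vaddr=575: (4,3) in TLB -> HIT
vaddr=605: (4,5) not in TLB -> MISS, insert
vaddr=605: (4,5) in TLB -> HIT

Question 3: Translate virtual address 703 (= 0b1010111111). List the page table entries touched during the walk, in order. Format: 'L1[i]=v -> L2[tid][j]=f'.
vaddr = 703 = 0b1010111111
Split: l1_idx=5, l2_idx=3, offset=15

Answer: L1[5]=3 -> L2[3][3]=60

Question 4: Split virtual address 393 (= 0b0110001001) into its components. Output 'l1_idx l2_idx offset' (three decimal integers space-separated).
vaddr = 393 = 0b0110001001
  top 3 bits -> l1_idx = 3
  next 3 bits -> l2_idx = 0
  bottom 4 bits -> offset = 9

Answer: 3 0 9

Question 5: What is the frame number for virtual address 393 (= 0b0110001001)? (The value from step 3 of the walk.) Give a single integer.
Answer: 99

Derivation:
vaddr = 393: l1_idx=3, l2_idx=0
L1[3] = 1; L2[1][0] = 99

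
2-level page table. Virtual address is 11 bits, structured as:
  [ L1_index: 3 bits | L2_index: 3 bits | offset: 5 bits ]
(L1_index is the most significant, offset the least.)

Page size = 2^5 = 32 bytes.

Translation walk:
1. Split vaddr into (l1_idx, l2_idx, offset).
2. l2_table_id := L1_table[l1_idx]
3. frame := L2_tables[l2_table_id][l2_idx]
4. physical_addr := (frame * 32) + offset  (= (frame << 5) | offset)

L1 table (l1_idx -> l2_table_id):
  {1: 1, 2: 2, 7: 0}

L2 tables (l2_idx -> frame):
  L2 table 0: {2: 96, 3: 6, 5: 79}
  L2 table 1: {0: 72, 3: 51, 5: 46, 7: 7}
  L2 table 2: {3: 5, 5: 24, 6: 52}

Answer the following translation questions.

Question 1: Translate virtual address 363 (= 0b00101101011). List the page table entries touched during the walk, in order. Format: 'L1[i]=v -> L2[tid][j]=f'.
Answer: L1[1]=1 -> L2[1][3]=51

Derivation:
vaddr = 363 = 0b00101101011
Split: l1_idx=1, l2_idx=3, offset=11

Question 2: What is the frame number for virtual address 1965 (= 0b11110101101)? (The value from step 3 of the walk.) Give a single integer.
Answer: 79

Derivation:
vaddr = 1965: l1_idx=7, l2_idx=5
L1[7] = 0; L2[0][5] = 79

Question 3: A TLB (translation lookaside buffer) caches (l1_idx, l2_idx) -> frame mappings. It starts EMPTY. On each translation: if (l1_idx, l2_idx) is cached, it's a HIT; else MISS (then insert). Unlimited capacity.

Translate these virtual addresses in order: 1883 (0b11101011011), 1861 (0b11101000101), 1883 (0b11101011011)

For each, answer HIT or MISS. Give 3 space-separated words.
Answer: MISS HIT HIT

Derivation:
vaddr=1883: (7,2) not in TLB -> MISS, insert
vaddr=1861: (7,2) in TLB -> HIT
vaddr=1883: (7,2) in TLB -> HIT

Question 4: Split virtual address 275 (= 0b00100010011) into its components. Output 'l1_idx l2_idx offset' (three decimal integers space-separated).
vaddr = 275 = 0b00100010011
  top 3 bits -> l1_idx = 1
  next 3 bits -> l2_idx = 0
  bottom 5 bits -> offset = 19

Answer: 1 0 19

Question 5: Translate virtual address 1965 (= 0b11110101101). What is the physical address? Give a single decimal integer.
Answer: 2541

Derivation:
vaddr = 1965 = 0b11110101101
Split: l1_idx=7, l2_idx=5, offset=13
L1[7] = 0
L2[0][5] = 79
paddr = 79 * 32 + 13 = 2541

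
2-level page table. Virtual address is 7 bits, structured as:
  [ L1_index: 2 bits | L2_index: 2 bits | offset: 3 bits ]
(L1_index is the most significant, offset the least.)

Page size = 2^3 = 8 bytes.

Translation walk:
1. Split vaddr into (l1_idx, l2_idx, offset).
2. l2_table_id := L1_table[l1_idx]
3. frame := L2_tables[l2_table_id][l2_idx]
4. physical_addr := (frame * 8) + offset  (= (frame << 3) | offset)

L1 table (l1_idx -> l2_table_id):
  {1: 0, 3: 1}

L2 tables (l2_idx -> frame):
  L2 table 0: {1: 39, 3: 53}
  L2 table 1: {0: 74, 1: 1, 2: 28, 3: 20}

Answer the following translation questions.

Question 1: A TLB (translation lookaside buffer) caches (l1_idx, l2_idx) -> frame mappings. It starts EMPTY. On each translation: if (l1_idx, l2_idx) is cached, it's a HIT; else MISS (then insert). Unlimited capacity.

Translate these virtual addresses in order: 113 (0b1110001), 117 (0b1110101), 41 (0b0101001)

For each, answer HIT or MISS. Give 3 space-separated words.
Answer: MISS HIT MISS

Derivation:
vaddr=113: (3,2) not in TLB -> MISS, insert
vaddr=117: (3,2) in TLB -> HIT
vaddr=41: (1,1) not in TLB -> MISS, insert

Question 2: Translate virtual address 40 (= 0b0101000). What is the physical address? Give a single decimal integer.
Answer: 312

Derivation:
vaddr = 40 = 0b0101000
Split: l1_idx=1, l2_idx=1, offset=0
L1[1] = 0
L2[0][1] = 39
paddr = 39 * 8 + 0 = 312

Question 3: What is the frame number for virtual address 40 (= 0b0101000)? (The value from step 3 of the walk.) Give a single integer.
vaddr = 40: l1_idx=1, l2_idx=1
L1[1] = 0; L2[0][1] = 39

Answer: 39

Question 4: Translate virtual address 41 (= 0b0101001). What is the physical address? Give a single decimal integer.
Answer: 313

Derivation:
vaddr = 41 = 0b0101001
Split: l1_idx=1, l2_idx=1, offset=1
L1[1] = 0
L2[0][1] = 39
paddr = 39 * 8 + 1 = 313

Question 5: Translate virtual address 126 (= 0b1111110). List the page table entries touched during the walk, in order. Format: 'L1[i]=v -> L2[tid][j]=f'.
vaddr = 126 = 0b1111110
Split: l1_idx=3, l2_idx=3, offset=6

Answer: L1[3]=1 -> L2[1][3]=20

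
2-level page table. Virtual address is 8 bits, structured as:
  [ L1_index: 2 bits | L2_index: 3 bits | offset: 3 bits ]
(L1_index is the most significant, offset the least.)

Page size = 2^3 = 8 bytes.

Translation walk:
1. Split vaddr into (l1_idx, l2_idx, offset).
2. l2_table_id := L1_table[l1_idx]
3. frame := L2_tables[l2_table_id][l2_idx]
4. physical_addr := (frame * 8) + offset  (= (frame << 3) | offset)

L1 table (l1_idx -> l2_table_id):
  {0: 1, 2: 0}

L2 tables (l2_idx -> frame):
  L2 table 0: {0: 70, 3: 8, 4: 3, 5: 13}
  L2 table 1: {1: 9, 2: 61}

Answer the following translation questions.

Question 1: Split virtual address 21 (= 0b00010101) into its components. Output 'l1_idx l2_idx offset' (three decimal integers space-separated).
Answer: 0 2 5

Derivation:
vaddr = 21 = 0b00010101
  top 2 bits -> l1_idx = 0
  next 3 bits -> l2_idx = 2
  bottom 3 bits -> offset = 5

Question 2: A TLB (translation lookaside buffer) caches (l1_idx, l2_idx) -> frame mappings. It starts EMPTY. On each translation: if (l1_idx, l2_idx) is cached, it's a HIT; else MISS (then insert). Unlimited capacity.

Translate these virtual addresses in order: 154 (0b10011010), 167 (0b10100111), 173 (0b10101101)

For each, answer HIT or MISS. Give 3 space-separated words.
Answer: MISS MISS MISS

Derivation:
vaddr=154: (2,3) not in TLB -> MISS, insert
vaddr=167: (2,4) not in TLB -> MISS, insert
vaddr=173: (2,5) not in TLB -> MISS, insert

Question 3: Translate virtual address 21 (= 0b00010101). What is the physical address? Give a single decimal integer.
Answer: 493

Derivation:
vaddr = 21 = 0b00010101
Split: l1_idx=0, l2_idx=2, offset=5
L1[0] = 1
L2[1][2] = 61
paddr = 61 * 8 + 5 = 493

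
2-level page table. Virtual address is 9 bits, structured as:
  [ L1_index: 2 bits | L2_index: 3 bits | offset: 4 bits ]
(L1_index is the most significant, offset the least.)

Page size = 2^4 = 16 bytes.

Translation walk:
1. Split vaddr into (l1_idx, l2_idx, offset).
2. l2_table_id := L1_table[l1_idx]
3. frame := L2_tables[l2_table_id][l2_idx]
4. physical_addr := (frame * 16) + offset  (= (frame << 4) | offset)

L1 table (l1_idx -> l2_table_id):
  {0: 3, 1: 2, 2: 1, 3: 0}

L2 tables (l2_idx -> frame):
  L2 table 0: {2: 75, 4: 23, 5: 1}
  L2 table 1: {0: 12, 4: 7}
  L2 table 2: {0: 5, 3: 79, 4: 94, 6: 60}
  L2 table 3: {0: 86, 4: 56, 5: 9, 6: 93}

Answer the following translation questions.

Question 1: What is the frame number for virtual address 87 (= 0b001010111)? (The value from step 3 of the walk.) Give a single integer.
Answer: 9

Derivation:
vaddr = 87: l1_idx=0, l2_idx=5
L1[0] = 3; L2[3][5] = 9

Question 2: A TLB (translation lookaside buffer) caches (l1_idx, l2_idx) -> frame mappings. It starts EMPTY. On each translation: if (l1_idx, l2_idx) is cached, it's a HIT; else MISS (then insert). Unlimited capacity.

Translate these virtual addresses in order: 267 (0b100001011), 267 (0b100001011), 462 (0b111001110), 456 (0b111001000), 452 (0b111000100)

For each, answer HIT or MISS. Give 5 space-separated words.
Answer: MISS HIT MISS HIT HIT

Derivation:
vaddr=267: (2,0) not in TLB -> MISS, insert
vaddr=267: (2,0) in TLB -> HIT
vaddr=462: (3,4) not in TLB -> MISS, insert
vaddr=456: (3,4) in TLB -> HIT
vaddr=452: (3,4) in TLB -> HIT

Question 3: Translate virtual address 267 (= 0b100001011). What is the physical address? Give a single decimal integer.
Answer: 203

Derivation:
vaddr = 267 = 0b100001011
Split: l1_idx=2, l2_idx=0, offset=11
L1[2] = 1
L2[1][0] = 12
paddr = 12 * 16 + 11 = 203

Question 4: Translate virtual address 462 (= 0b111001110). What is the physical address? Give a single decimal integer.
Answer: 382

Derivation:
vaddr = 462 = 0b111001110
Split: l1_idx=3, l2_idx=4, offset=14
L1[3] = 0
L2[0][4] = 23
paddr = 23 * 16 + 14 = 382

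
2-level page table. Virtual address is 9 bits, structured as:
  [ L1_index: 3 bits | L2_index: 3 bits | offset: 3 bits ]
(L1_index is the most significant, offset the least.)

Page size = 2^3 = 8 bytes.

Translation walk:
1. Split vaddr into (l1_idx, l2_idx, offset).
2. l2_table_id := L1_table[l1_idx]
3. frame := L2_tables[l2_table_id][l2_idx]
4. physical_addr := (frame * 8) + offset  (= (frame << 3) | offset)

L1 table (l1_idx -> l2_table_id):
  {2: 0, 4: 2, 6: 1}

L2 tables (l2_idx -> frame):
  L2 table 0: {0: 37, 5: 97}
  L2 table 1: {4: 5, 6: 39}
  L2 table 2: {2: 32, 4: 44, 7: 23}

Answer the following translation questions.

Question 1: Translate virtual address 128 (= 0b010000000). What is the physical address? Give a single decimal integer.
Answer: 296

Derivation:
vaddr = 128 = 0b010000000
Split: l1_idx=2, l2_idx=0, offset=0
L1[2] = 0
L2[0][0] = 37
paddr = 37 * 8 + 0 = 296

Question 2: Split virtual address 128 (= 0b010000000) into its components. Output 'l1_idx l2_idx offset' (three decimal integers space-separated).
vaddr = 128 = 0b010000000
  top 3 bits -> l1_idx = 2
  next 3 bits -> l2_idx = 0
  bottom 3 bits -> offset = 0

Answer: 2 0 0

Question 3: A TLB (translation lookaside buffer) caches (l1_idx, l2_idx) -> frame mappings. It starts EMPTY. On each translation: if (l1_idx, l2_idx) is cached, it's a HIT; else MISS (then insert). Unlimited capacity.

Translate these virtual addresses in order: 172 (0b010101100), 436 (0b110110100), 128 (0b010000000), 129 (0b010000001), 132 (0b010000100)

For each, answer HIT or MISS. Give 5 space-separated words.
Answer: MISS MISS MISS HIT HIT

Derivation:
vaddr=172: (2,5) not in TLB -> MISS, insert
vaddr=436: (6,6) not in TLB -> MISS, insert
vaddr=128: (2,0) not in TLB -> MISS, insert
vaddr=129: (2,0) in TLB -> HIT
vaddr=132: (2,0) in TLB -> HIT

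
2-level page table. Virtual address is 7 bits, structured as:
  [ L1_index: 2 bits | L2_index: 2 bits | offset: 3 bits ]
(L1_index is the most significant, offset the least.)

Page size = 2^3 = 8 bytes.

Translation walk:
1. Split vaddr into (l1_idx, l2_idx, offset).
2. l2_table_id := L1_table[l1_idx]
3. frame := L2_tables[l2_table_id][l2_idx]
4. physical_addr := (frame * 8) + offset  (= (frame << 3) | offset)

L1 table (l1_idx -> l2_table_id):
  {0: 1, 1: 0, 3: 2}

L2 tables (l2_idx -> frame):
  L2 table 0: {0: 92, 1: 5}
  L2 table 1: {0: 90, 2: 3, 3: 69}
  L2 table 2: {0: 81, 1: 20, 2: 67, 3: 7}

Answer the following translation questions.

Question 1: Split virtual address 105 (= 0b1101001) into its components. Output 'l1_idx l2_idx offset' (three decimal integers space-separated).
vaddr = 105 = 0b1101001
  top 2 bits -> l1_idx = 3
  next 2 bits -> l2_idx = 1
  bottom 3 bits -> offset = 1

Answer: 3 1 1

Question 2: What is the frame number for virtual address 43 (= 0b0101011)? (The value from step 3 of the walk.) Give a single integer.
Answer: 5

Derivation:
vaddr = 43: l1_idx=1, l2_idx=1
L1[1] = 0; L2[0][1] = 5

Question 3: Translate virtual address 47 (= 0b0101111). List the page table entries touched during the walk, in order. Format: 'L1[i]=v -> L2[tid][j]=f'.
Answer: L1[1]=0 -> L2[0][1]=5

Derivation:
vaddr = 47 = 0b0101111
Split: l1_idx=1, l2_idx=1, offset=7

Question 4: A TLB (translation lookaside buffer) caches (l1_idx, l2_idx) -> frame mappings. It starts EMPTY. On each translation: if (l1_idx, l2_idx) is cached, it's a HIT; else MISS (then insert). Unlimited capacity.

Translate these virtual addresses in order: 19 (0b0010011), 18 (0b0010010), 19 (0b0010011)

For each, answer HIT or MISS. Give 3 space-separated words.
vaddr=19: (0,2) not in TLB -> MISS, insert
vaddr=18: (0,2) in TLB -> HIT
vaddr=19: (0,2) in TLB -> HIT

Answer: MISS HIT HIT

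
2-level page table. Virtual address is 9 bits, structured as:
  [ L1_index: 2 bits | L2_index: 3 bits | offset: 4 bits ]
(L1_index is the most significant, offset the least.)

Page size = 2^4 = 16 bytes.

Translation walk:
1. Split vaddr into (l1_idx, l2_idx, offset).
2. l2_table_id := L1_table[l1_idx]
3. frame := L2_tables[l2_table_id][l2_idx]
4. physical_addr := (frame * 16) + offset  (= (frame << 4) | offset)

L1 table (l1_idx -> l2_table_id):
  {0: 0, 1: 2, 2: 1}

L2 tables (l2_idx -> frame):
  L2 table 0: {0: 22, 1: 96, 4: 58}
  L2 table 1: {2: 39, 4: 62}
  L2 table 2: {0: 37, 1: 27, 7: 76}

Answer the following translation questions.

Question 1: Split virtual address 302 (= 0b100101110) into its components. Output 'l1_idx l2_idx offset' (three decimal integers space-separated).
vaddr = 302 = 0b100101110
  top 2 bits -> l1_idx = 2
  next 3 bits -> l2_idx = 2
  bottom 4 bits -> offset = 14

Answer: 2 2 14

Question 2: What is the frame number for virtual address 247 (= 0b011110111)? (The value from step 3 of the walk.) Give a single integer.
vaddr = 247: l1_idx=1, l2_idx=7
L1[1] = 2; L2[2][7] = 76

Answer: 76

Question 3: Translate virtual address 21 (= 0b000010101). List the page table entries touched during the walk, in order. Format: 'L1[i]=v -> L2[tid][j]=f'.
Answer: L1[0]=0 -> L2[0][1]=96

Derivation:
vaddr = 21 = 0b000010101
Split: l1_idx=0, l2_idx=1, offset=5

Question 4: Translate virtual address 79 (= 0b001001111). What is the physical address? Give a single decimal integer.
vaddr = 79 = 0b001001111
Split: l1_idx=0, l2_idx=4, offset=15
L1[0] = 0
L2[0][4] = 58
paddr = 58 * 16 + 15 = 943

Answer: 943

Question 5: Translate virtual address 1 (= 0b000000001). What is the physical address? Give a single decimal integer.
Answer: 353

Derivation:
vaddr = 1 = 0b000000001
Split: l1_idx=0, l2_idx=0, offset=1
L1[0] = 0
L2[0][0] = 22
paddr = 22 * 16 + 1 = 353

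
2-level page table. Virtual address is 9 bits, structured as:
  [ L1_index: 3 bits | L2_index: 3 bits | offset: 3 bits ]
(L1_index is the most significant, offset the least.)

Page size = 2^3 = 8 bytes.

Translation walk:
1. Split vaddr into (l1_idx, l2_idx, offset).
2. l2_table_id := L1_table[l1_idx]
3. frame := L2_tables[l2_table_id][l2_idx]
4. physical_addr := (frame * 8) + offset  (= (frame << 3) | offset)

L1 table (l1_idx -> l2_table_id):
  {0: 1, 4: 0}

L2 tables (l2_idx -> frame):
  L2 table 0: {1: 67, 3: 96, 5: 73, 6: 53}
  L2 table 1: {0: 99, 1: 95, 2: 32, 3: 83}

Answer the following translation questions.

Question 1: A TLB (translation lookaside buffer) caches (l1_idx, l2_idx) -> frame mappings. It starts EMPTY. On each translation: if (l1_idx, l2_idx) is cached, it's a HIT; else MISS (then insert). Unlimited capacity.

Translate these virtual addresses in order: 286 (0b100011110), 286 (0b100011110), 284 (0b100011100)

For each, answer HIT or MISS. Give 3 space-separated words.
Answer: MISS HIT HIT

Derivation:
vaddr=286: (4,3) not in TLB -> MISS, insert
vaddr=286: (4,3) in TLB -> HIT
vaddr=284: (4,3) in TLB -> HIT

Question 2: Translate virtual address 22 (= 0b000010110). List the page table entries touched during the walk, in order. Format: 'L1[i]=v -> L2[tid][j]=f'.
Answer: L1[0]=1 -> L2[1][2]=32

Derivation:
vaddr = 22 = 0b000010110
Split: l1_idx=0, l2_idx=2, offset=6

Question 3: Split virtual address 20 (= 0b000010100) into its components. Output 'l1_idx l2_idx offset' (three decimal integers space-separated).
vaddr = 20 = 0b000010100
  top 3 bits -> l1_idx = 0
  next 3 bits -> l2_idx = 2
  bottom 3 bits -> offset = 4

Answer: 0 2 4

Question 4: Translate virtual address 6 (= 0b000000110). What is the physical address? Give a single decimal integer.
Answer: 798

Derivation:
vaddr = 6 = 0b000000110
Split: l1_idx=0, l2_idx=0, offset=6
L1[0] = 1
L2[1][0] = 99
paddr = 99 * 8 + 6 = 798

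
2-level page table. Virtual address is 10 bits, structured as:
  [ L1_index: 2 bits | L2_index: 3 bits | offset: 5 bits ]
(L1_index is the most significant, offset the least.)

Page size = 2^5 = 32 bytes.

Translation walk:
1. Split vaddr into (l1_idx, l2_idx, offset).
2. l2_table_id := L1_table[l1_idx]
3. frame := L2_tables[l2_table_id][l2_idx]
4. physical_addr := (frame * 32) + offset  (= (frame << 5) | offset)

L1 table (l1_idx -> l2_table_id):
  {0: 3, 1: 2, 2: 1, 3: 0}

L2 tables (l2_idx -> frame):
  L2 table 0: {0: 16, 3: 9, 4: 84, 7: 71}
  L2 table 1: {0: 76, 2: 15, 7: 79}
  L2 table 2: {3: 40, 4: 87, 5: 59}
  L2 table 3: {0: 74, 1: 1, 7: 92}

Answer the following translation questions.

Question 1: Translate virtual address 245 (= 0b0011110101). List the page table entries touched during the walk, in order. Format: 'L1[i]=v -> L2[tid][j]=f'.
vaddr = 245 = 0b0011110101
Split: l1_idx=0, l2_idx=7, offset=21

Answer: L1[0]=3 -> L2[3][7]=92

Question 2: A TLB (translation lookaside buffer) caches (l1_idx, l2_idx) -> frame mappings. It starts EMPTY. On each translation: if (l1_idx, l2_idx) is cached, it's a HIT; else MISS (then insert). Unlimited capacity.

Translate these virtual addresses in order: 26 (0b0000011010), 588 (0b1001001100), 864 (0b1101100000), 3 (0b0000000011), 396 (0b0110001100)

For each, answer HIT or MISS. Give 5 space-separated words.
vaddr=26: (0,0) not in TLB -> MISS, insert
vaddr=588: (2,2) not in TLB -> MISS, insert
vaddr=864: (3,3) not in TLB -> MISS, insert
vaddr=3: (0,0) in TLB -> HIT
vaddr=396: (1,4) not in TLB -> MISS, insert

Answer: MISS MISS MISS HIT MISS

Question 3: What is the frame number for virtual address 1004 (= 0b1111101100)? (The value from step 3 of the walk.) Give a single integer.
Answer: 71

Derivation:
vaddr = 1004: l1_idx=3, l2_idx=7
L1[3] = 0; L2[0][7] = 71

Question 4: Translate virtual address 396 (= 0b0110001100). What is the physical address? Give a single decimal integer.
vaddr = 396 = 0b0110001100
Split: l1_idx=1, l2_idx=4, offset=12
L1[1] = 2
L2[2][4] = 87
paddr = 87 * 32 + 12 = 2796

Answer: 2796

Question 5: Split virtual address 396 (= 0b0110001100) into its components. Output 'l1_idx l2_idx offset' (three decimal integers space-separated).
Answer: 1 4 12

Derivation:
vaddr = 396 = 0b0110001100
  top 2 bits -> l1_idx = 1
  next 3 bits -> l2_idx = 4
  bottom 5 bits -> offset = 12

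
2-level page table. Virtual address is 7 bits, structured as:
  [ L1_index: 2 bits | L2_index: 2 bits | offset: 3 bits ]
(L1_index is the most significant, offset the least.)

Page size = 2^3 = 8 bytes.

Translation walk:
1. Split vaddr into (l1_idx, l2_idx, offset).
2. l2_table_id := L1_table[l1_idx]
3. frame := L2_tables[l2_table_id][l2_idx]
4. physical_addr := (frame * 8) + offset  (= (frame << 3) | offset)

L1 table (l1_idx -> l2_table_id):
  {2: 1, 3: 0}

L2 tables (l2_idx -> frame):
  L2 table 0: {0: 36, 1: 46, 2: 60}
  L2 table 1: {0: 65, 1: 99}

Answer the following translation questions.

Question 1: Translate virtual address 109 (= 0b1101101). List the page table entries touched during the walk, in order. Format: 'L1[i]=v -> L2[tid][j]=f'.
vaddr = 109 = 0b1101101
Split: l1_idx=3, l2_idx=1, offset=5

Answer: L1[3]=0 -> L2[0][1]=46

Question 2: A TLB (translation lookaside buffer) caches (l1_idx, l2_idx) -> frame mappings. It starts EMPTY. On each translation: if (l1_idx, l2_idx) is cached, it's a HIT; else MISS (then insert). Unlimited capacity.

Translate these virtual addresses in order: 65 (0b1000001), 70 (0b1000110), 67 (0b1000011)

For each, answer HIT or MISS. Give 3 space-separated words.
vaddr=65: (2,0) not in TLB -> MISS, insert
vaddr=70: (2,0) in TLB -> HIT
vaddr=67: (2,0) in TLB -> HIT

Answer: MISS HIT HIT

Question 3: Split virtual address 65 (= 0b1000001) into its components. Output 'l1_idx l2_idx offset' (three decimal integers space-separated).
Answer: 2 0 1

Derivation:
vaddr = 65 = 0b1000001
  top 2 bits -> l1_idx = 2
  next 2 bits -> l2_idx = 0
  bottom 3 bits -> offset = 1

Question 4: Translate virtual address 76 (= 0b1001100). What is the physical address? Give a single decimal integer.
vaddr = 76 = 0b1001100
Split: l1_idx=2, l2_idx=1, offset=4
L1[2] = 1
L2[1][1] = 99
paddr = 99 * 8 + 4 = 796

Answer: 796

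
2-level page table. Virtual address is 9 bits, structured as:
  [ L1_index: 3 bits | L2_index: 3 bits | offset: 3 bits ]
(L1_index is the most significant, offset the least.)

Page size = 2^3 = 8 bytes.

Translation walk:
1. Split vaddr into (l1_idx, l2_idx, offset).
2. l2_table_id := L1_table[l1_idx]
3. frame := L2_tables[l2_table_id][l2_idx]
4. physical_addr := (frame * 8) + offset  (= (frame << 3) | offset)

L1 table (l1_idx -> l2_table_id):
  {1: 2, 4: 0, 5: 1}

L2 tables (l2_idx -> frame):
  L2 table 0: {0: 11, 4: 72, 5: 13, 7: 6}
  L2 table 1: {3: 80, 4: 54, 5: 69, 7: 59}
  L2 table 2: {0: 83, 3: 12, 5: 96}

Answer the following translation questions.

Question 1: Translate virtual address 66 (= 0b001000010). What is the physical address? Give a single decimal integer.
vaddr = 66 = 0b001000010
Split: l1_idx=1, l2_idx=0, offset=2
L1[1] = 2
L2[2][0] = 83
paddr = 83 * 8 + 2 = 666

Answer: 666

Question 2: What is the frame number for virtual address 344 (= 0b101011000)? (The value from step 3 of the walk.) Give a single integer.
Answer: 80

Derivation:
vaddr = 344: l1_idx=5, l2_idx=3
L1[5] = 1; L2[1][3] = 80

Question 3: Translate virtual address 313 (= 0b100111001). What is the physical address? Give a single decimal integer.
Answer: 49

Derivation:
vaddr = 313 = 0b100111001
Split: l1_idx=4, l2_idx=7, offset=1
L1[4] = 0
L2[0][7] = 6
paddr = 6 * 8 + 1 = 49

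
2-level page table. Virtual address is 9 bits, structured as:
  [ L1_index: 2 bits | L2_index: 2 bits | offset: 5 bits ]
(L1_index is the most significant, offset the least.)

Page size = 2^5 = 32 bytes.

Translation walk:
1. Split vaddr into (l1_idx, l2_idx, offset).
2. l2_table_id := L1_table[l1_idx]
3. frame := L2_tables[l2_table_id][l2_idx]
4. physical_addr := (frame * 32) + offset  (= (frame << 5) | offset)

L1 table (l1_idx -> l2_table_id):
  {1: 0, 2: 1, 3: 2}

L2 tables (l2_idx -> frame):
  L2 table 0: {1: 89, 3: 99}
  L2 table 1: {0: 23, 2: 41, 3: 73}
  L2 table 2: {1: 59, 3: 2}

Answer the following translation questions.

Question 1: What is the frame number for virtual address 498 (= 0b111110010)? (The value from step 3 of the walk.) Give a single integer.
vaddr = 498: l1_idx=3, l2_idx=3
L1[3] = 2; L2[2][3] = 2

Answer: 2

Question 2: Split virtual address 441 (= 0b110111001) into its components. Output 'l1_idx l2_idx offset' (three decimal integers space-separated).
Answer: 3 1 25

Derivation:
vaddr = 441 = 0b110111001
  top 2 bits -> l1_idx = 3
  next 2 bits -> l2_idx = 1
  bottom 5 bits -> offset = 25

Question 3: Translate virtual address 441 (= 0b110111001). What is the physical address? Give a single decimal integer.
Answer: 1913

Derivation:
vaddr = 441 = 0b110111001
Split: l1_idx=3, l2_idx=1, offset=25
L1[3] = 2
L2[2][1] = 59
paddr = 59 * 32 + 25 = 1913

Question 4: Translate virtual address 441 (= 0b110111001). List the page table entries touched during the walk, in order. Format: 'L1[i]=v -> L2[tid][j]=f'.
vaddr = 441 = 0b110111001
Split: l1_idx=3, l2_idx=1, offset=25

Answer: L1[3]=2 -> L2[2][1]=59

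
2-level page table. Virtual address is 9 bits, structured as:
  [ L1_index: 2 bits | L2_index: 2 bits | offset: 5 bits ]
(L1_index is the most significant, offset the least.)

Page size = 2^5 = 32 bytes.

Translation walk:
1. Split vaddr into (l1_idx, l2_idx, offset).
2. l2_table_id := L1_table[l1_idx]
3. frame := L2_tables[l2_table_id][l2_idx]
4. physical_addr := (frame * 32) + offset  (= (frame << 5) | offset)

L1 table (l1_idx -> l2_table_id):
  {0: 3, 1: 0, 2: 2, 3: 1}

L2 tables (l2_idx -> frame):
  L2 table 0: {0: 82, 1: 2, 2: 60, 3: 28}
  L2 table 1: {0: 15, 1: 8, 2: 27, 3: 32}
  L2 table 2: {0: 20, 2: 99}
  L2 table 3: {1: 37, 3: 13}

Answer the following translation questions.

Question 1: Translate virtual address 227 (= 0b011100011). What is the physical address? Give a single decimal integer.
vaddr = 227 = 0b011100011
Split: l1_idx=1, l2_idx=3, offset=3
L1[1] = 0
L2[0][3] = 28
paddr = 28 * 32 + 3 = 899

Answer: 899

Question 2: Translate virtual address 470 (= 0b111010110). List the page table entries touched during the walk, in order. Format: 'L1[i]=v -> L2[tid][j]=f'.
vaddr = 470 = 0b111010110
Split: l1_idx=3, l2_idx=2, offset=22

Answer: L1[3]=1 -> L2[1][2]=27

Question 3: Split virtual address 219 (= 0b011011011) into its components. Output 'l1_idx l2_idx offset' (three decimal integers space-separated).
vaddr = 219 = 0b011011011
  top 2 bits -> l1_idx = 1
  next 2 bits -> l2_idx = 2
  bottom 5 bits -> offset = 27

Answer: 1 2 27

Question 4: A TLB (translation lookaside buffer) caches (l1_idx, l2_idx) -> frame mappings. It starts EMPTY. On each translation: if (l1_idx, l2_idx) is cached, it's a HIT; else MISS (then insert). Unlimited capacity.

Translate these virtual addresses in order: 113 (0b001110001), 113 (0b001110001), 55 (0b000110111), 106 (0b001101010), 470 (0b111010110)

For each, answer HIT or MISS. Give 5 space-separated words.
vaddr=113: (0,3) not in TLB -> MISS, insert
vaddr=113: (0,3) in TLB -> HIT
vaddr=55: (0,1) not in TLB -> MISS, insert
vaddr=106: (0,3) in TLB -> HIT
vaddr=470: (3,2) not in TLB -> MISS, insert

Answer: MISS HIT MISS HIT MISS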